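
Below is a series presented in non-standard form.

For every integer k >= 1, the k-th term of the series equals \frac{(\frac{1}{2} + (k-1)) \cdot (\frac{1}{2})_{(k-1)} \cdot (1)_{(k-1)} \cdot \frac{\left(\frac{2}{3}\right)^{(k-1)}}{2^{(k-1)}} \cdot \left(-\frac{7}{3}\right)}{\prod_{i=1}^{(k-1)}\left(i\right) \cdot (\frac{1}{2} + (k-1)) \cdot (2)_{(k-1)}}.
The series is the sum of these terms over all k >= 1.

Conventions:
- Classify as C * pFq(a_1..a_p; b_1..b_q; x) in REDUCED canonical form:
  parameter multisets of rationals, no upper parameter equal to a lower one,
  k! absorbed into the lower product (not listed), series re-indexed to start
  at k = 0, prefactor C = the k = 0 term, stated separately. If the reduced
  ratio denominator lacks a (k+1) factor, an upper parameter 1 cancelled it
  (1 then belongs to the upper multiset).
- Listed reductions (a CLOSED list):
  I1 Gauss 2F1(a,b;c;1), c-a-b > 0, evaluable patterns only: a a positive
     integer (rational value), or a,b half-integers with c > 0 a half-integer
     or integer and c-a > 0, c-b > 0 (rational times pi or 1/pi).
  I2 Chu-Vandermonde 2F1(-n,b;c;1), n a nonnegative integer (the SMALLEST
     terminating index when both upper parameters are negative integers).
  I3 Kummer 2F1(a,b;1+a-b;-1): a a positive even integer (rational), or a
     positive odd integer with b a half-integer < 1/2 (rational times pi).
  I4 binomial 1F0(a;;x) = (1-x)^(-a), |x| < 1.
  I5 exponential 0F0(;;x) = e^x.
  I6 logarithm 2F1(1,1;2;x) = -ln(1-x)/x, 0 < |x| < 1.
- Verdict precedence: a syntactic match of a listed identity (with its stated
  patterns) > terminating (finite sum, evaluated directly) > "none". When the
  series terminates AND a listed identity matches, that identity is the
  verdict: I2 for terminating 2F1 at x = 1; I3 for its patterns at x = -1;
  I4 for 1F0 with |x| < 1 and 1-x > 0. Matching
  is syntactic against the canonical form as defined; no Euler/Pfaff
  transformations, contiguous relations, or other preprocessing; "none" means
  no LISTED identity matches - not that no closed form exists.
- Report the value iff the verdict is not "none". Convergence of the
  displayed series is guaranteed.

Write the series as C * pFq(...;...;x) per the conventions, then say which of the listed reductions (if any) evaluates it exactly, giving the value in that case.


At argument \frac{1}{3}: a 2F1 with upper {\frac{1}{2}, 1}, lower {2}, scaled by C = -\frac{7}{3}. Verdict: none. A 2F1 with upper {\frac{1}{2}, 1} fits none of I1-I6 at x = \frac{1}{3}; the sum runs forever.

Key observation: from the first term -\frac{7}{3}: the two k-th powers (C = -7/3) combine into one argument.
Term ratio: r(k) = \frac{1}{3} * (k+\frac{1}{2}) (k+1) / [(k+2) (k+1)] ; factor over Q: parameters, x = \frac{1}{3}, and C = -\frac{7}{3}.


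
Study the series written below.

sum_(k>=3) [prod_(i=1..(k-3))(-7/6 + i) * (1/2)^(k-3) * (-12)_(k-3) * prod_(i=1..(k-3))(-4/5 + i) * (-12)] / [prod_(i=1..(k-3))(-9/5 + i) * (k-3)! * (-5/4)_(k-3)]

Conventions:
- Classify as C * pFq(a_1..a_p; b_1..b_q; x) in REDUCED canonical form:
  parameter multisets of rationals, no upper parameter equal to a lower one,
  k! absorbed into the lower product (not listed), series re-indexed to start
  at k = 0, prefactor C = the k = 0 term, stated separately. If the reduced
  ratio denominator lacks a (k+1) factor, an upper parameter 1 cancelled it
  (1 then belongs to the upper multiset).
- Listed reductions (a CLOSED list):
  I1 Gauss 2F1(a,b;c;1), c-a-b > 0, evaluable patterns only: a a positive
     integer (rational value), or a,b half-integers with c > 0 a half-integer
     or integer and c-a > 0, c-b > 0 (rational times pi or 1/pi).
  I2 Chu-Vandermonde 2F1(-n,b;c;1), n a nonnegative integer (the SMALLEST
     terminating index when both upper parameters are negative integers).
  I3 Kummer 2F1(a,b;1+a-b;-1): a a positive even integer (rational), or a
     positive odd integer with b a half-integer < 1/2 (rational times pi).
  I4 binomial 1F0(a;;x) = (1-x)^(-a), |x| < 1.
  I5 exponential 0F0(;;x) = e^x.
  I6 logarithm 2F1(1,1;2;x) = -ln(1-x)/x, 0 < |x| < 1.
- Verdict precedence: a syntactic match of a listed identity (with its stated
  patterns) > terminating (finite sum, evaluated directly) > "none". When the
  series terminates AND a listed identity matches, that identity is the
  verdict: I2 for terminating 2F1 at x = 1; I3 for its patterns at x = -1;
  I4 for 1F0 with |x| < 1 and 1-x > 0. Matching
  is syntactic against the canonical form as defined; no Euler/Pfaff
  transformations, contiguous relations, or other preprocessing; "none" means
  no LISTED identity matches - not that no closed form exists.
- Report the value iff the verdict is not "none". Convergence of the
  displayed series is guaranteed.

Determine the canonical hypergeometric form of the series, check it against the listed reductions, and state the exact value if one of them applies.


At argument 1/2: a 3F2 with upper {-12, -1/6, 1/5}, lower {-5/4, -4/5}, scaled by C = -12. Verdict: terminating (-12 upstairs). 13 nonzero terms in all; added directly. Sum: -9758639657728/2662224460245.

Key observation: t_0 being -12, the lower running product (C = -12) is a rising factorial.
Term ratio: r(k) = (1/2) * (k-12) (k-1/6) (k+1/5) / [(k-5/4) (k-4/5) (k+1)] - rational in k. x = (1/2); t_0 = -12; negate the roots.


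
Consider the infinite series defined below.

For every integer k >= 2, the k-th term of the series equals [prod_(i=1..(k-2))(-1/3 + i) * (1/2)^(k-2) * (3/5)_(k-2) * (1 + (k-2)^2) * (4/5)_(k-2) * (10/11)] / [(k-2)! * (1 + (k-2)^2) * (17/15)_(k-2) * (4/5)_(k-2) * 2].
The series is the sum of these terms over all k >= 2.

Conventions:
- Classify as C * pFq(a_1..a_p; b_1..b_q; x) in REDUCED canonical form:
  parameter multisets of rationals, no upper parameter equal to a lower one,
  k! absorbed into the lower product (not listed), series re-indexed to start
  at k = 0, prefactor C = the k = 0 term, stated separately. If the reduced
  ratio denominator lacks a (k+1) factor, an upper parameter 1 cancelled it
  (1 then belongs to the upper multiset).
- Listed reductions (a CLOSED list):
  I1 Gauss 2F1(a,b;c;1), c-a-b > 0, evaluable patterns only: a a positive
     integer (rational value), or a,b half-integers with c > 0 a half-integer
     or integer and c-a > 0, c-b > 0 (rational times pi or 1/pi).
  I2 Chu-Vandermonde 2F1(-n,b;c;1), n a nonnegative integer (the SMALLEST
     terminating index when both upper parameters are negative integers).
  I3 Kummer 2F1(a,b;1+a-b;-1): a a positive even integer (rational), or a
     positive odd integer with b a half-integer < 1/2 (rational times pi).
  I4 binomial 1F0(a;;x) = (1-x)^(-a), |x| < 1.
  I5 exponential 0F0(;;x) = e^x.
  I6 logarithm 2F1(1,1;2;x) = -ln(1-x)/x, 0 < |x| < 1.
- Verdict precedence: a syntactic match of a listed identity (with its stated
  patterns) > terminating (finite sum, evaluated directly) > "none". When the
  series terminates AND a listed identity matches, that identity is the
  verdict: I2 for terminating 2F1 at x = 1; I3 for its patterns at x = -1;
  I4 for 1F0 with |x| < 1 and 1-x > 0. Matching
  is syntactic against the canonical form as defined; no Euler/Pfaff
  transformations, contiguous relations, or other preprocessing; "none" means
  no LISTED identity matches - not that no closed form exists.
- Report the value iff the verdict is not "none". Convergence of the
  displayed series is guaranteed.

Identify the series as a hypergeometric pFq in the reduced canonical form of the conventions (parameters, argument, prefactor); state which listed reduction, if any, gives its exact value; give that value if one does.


Reduced: x = 1/2, 2F1, upper = {3/5, 2/3}, lower = {17/15}, C = 5/11. Verdict: none here - no I1-I6 shape fits x = 1/2 with lower {17/15}.

The tell: with t_0 = 5/11, the running product (C = 5/11, x = 1/2) telescopes to a rising factorial.
Ratio: r(k) = (1/2) * (k+3/5) (k+2/3) / [(k+17/15) (k+1)] - poly over poly, x = (1/2) from leading terms; C = 5/11 at k = 0.


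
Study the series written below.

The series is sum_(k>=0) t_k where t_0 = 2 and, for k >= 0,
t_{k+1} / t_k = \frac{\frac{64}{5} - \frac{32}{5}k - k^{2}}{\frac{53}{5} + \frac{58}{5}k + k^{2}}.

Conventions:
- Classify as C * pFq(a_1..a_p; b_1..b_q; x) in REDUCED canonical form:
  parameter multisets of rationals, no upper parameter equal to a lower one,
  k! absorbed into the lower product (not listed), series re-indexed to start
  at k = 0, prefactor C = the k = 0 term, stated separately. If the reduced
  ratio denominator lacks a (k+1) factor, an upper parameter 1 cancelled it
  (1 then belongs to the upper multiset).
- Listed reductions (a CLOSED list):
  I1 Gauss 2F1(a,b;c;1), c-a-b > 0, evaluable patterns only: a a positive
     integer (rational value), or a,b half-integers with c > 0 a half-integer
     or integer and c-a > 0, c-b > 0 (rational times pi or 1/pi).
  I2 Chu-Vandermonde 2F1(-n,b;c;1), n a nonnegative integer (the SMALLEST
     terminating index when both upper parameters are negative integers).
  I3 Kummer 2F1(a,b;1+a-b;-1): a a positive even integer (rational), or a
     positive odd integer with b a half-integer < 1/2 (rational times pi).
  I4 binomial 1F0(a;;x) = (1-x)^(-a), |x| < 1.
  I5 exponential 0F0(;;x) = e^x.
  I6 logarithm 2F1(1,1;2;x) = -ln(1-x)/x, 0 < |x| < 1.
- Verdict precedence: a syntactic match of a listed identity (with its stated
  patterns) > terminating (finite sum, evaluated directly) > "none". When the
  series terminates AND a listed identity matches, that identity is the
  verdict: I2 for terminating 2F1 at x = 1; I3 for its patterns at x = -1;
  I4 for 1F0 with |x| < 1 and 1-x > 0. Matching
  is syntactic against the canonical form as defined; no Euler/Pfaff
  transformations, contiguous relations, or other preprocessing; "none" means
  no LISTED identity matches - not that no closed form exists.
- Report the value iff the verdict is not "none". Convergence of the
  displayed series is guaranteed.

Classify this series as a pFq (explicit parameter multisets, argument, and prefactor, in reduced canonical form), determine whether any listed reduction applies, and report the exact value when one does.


x = -1 here; the reduced form reads 2F1, upper {-\frac{8}{5}, 8}, lower {\frac{53}{5}}, C = 2. Verdict: Kummer's theorem (I3) applies (x = -1; c = \frac{53}{5} equals 1+a-b for upper {-\frac{8}{5}, 8}: listed pattern). Value: \frac{107844}{21875}.

The tell: t_0 being 2, roots of the ratio polynomials (C = 2, x = -1) are the negated parameters.
Step ratio: r(k) = -1 * (k-\frac{8}{5}) (k+8) / [(k+\frac{53}{5}) (k+1)] ; factor over Q: parameters, x = -1, and C = 2.


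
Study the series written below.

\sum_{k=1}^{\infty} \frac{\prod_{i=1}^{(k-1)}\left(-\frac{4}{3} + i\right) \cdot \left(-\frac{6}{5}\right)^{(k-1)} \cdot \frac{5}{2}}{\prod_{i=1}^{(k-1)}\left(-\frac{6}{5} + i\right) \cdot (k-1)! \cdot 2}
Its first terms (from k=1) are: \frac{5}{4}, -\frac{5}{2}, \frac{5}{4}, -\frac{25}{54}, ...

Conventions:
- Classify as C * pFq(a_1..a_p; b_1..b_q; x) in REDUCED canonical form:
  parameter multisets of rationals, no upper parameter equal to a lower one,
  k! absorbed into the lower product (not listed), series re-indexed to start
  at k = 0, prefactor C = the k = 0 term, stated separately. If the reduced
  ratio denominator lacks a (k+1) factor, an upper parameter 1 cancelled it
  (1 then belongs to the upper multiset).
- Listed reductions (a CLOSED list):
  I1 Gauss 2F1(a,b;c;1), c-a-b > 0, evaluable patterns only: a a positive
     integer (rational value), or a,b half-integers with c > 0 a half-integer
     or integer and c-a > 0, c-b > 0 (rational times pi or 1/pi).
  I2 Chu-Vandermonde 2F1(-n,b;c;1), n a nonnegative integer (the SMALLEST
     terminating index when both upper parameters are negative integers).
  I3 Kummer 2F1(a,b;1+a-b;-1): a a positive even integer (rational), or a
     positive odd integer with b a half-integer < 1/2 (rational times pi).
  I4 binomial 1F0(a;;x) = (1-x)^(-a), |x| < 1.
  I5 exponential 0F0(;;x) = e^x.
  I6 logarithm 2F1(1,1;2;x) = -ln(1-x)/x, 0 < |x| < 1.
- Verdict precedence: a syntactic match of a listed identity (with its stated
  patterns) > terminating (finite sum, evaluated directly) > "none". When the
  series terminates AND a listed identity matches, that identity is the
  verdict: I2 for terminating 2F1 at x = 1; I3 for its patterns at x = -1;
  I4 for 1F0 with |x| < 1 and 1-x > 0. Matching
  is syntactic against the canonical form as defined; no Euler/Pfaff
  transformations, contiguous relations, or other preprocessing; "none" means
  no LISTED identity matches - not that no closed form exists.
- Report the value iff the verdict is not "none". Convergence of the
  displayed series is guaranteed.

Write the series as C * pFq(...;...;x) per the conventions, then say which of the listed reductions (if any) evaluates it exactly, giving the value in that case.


With C = \frac{5}{4}: the canonical form is 1F1(-\frac{1}{3}; -\frac{1}{5}; -\frac{6}{5}). Verdict: none - at argument -\frac{6}{5} the multisets {-\frac{1}{3}} ; {-\frac{1}{5}} match no listed identity.

The tell: with t_0 = \frac{5}{4}, the lower running product (C = 5/4) is a rising factorial.
Step ratio: r(k) = -\frac{6}{5} * (k-\frac{1}{3}) / [(k-\frac{1}{5}) (k+1)] - rational in k, leading ratio -\frac{6}{5}; with t_0 = \frac{5}{4}, classification follows.


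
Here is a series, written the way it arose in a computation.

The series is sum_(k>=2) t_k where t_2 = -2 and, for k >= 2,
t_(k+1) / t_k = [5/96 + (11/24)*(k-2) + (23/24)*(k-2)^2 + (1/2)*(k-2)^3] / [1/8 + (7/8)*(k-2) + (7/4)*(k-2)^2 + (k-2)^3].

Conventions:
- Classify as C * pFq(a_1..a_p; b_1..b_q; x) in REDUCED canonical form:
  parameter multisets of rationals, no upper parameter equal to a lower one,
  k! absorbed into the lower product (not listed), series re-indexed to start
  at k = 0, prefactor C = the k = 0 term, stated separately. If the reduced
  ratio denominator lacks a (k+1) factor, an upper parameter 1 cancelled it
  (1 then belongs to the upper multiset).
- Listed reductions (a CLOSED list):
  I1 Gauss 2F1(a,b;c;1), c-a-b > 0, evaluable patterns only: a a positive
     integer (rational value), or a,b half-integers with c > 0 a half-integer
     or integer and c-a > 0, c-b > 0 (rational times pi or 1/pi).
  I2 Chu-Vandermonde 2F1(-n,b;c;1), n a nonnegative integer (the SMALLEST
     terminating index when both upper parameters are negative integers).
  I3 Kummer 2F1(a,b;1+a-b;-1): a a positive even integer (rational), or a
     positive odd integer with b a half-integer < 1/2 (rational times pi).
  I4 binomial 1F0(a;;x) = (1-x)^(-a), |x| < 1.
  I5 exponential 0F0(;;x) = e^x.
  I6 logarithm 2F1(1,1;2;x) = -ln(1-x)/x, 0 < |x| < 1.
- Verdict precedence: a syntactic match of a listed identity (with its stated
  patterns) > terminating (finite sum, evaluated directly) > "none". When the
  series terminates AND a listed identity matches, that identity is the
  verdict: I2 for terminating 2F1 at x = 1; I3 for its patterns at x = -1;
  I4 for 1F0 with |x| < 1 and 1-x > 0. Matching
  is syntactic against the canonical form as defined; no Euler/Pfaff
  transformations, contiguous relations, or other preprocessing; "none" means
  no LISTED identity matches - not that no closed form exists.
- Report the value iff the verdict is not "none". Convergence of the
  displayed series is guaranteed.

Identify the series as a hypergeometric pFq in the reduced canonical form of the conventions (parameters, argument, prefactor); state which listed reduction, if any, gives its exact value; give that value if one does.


First insight: from the first term -2: roots of the ratio polynomials (C = -2, x = 1/2) are the negated parameters.
Term ratio: r(k) = (1/2) * (k+1/6) (k+5/4) / [(k+1/4) (k+1)] ; factor over Q: parameters, x = (1/2), and C = -2.

Reduced: x = 1/2, 2F1, upper = {1/6, 5/4}, lower = {1/4}, C = -2. Verdict: none. No listed pattern accepts 2F1(1/6, 5/4; 1/4; 1/2).


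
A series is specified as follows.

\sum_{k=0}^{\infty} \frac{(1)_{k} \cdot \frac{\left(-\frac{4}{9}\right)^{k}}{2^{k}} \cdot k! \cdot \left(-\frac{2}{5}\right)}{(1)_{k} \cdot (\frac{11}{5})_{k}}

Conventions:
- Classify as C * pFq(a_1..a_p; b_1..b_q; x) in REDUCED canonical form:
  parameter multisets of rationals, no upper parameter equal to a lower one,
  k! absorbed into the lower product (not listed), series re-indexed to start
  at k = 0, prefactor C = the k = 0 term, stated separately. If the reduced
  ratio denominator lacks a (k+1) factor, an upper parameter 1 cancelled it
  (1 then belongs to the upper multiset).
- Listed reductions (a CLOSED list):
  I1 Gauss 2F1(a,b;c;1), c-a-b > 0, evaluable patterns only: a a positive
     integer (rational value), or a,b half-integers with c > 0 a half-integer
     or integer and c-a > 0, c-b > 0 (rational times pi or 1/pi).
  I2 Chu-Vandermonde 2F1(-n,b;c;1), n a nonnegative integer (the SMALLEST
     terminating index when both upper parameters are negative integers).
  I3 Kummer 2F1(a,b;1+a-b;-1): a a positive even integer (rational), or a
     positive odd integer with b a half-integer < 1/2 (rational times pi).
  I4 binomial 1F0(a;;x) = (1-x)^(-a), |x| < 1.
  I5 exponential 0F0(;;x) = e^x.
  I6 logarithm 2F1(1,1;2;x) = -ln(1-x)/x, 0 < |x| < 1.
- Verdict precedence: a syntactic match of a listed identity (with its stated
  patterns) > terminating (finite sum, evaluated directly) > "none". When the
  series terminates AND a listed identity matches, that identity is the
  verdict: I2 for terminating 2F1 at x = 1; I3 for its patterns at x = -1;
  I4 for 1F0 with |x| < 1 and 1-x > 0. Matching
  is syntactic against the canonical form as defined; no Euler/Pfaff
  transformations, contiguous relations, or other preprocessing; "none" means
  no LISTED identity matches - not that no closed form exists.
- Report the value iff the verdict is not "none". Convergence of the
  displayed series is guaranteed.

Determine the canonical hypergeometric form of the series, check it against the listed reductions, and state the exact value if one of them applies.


At argument -\frac{2}{9}: a 2F1 with upper {1, 1}, lower {\frac{11}{5}}, scaled by C = -\frac{2}{5}. Verdict: none - at argument -\frac{2}{9} the multisets {1, 1} ; {\frac{11}{5}} match no listed identity.

First insight: with t_0 = -\frac{2}{5}, the factorial ratio (prefactor -2/5) (k+a-1)!/(a-1)! is a rising factorial (a)_k.
Consecutive-term ratio: r(k) = -\frac{2}{9} * (k+1) (k+1) / [(k+\frac{11}{5}) (k+1)] ; factor over Q: parameters, x = -\frac{2}{9}, and C = -\frac{2}{5}.


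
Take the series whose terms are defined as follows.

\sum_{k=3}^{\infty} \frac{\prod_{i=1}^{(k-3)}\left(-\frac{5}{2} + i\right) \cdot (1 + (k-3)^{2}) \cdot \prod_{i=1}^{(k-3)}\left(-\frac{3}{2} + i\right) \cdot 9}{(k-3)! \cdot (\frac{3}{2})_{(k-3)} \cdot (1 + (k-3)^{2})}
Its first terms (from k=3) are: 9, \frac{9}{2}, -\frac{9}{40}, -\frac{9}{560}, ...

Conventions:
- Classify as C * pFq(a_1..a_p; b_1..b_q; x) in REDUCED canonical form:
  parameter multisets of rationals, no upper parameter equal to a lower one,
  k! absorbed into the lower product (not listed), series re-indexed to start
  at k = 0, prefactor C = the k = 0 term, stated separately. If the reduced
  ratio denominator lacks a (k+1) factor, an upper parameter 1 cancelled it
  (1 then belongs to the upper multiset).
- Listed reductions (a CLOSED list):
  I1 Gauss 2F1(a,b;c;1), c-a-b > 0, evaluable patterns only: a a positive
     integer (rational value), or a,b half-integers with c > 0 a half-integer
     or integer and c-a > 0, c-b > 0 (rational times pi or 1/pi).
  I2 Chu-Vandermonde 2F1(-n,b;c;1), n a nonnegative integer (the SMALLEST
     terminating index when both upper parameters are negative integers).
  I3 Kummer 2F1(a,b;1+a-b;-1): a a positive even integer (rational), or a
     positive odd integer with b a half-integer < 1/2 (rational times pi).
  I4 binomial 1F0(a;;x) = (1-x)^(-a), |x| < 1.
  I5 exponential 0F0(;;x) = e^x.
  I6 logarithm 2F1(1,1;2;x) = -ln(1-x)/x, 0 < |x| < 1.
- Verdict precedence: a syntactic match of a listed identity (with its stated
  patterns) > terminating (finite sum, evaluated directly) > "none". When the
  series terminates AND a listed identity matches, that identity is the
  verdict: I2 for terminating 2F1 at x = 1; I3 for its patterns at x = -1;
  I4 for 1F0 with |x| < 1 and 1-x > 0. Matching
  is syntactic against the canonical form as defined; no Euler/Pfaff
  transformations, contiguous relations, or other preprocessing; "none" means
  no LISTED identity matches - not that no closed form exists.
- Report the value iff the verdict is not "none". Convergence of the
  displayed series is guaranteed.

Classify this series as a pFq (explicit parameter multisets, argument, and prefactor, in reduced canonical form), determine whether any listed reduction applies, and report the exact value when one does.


Canonical form: C = 9 times 2F1 with upper {-\frac{3}{2}, -\frac{1}{2}}, lower {\frac{3}{2}}, x = 1. Verdict: Gauss (I1, half-integer pattern) applies (x = 1; upper {-\frac{3}{2}, -\frac{1}{2}} half-integers, c = \frac{3}{2} in the evaluable pattern). Its exact value is \frac{135}{32} \cdot \pi.

Key step: x = 1 and the running product (C = 9) telescopes to a rising factorial.
Adjacent-term ratio: r(k) = 1 * (k-\frac{3}{2}) (k-\frac{1}{2}) / [(k+\frac{3}{2}) (k+1)] ; factor over Q: parameters, x = 1, and C = 9.


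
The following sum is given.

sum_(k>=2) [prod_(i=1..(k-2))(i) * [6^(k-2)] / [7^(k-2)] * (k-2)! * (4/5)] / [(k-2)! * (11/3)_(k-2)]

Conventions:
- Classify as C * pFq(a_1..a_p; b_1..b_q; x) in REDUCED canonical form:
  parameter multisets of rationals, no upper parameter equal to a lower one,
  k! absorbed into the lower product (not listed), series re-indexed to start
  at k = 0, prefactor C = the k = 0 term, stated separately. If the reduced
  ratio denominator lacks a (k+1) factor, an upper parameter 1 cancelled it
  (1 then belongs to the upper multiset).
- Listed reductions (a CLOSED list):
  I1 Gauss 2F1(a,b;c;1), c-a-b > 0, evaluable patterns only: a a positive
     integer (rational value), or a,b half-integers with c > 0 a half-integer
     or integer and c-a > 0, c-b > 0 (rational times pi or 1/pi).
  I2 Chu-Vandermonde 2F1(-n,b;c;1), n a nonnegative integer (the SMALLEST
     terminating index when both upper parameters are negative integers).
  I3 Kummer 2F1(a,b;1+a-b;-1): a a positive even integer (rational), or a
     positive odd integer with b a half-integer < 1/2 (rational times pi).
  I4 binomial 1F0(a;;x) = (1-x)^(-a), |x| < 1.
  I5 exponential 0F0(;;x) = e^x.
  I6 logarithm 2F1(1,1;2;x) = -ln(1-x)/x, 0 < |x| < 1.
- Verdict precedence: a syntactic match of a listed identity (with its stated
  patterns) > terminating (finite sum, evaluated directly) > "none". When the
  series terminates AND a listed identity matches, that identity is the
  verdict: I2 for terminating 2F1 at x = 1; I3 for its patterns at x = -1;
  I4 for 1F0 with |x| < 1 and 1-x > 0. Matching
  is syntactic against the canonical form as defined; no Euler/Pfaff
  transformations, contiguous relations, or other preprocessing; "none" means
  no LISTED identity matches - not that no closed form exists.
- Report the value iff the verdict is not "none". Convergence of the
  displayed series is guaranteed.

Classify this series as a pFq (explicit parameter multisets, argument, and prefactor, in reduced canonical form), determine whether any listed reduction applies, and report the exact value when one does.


With C = 4/5: the canonical form is 2F1(1, 1; 11/3; 6/7). Verdict: none. No listed pattern accepts 2F1(1, 1; 11/3; 6/7).

Key step: x = (6/7) and the two geometric factors (prefactor 4/5) combine into one argument.
Step ratio: r(k) = (6/7) * (k+1) (k+1) / [(k+11/3) (k+1)] - poly over poly, x = (6/7) from leading terms; C = 4/5 at k = 0.


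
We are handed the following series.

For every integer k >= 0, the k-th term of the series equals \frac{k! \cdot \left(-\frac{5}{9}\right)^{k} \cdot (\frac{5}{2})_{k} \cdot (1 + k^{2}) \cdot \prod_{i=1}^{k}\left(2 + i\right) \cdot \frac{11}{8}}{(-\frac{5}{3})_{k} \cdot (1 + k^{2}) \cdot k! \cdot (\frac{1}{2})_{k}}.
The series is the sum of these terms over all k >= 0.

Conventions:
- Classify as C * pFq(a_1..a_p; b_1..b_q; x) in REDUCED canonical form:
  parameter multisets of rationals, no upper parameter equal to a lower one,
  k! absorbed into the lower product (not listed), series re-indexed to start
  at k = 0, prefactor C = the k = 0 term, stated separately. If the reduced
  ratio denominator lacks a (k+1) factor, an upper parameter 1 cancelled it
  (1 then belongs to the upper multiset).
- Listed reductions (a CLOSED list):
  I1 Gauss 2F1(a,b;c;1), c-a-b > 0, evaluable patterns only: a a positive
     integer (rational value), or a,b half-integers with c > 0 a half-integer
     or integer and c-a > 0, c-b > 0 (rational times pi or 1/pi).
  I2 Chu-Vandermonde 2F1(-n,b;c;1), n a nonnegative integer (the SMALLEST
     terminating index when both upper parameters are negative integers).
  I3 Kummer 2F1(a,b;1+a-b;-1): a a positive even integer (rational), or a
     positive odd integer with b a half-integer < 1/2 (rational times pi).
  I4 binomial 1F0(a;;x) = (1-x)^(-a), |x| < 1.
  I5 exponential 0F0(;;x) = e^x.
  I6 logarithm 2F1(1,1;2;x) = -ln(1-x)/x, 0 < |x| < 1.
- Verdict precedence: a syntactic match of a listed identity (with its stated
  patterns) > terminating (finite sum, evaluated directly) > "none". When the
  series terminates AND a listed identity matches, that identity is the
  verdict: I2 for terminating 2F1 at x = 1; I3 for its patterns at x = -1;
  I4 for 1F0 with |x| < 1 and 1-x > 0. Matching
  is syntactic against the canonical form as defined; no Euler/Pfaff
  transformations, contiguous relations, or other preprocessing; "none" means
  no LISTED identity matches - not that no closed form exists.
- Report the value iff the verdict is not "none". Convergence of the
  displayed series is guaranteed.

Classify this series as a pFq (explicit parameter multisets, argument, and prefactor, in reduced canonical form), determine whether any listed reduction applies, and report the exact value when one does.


With C = \frac{11}{8}: the canonical form is 3F2(1, \frac{5}{2}, 3; -\frac{5}{3}, \frac{1}{2}; -\frac{5}{9}). Verdict: none (x = -\frac{5}{9}): each listed identity misses the multisets {1, \frac{5}{2}, 3} ; {-\frac{5}{3}, \frac{1}{2}}.

Key step: t_0 = \frac{11}{8} here, and the factorial ratio (C = 11/8, x = -5/9) (k+a-1)!/(a-1)! is a rising factorial (a)_k.
Step ratio: r(k) = -\frac{5}{9} * (k+1) (k+\frac{5}{2}) (k+3) / [(k-\frac{5}{3}) (k+\frac{1}{2}) (k+1)] - rational in k. x = -\frac{5}{9}; t_0 = \frac{11}{8}; negate the roots.


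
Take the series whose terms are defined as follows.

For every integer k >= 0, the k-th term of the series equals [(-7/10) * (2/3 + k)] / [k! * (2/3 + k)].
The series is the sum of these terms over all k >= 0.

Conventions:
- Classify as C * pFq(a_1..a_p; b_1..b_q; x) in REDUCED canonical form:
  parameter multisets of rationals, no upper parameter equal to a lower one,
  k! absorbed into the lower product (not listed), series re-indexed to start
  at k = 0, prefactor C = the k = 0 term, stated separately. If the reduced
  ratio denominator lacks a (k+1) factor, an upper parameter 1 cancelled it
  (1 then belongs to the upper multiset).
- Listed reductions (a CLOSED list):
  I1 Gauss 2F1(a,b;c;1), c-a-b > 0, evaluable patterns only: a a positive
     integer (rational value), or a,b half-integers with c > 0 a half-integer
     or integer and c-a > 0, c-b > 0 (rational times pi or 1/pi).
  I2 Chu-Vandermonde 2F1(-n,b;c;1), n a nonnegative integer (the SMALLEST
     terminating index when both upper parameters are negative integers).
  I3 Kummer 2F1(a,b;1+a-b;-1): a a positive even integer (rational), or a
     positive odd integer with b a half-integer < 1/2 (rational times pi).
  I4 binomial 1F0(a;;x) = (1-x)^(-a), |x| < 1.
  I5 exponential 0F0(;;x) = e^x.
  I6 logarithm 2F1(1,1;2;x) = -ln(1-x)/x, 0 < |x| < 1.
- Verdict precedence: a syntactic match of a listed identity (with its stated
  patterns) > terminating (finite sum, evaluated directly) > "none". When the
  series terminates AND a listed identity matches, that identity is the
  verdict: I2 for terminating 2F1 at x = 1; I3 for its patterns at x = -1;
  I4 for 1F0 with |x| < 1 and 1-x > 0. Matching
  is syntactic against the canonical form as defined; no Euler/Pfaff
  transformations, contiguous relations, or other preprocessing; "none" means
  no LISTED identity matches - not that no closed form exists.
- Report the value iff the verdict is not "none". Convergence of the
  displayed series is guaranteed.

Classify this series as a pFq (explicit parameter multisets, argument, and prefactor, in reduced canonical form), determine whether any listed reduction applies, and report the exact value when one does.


Canonical form: C = -7/10 times 0F0 with upper {-}, lower {-}, x = 1. Verdict: exponential (I5) applies (the 0F0 exponential series at x = 1). Exact value: (-7/10) * e^(1).

First insight: t_0 being -7/10, the factor k + 2/3 cancels (top and bottom), leaving C = -7/10.
Step ratio: r(k) = 1 * 1 / [(k+1)] - rational in k. x = 1; t_0 = -7/10; negate the roots.


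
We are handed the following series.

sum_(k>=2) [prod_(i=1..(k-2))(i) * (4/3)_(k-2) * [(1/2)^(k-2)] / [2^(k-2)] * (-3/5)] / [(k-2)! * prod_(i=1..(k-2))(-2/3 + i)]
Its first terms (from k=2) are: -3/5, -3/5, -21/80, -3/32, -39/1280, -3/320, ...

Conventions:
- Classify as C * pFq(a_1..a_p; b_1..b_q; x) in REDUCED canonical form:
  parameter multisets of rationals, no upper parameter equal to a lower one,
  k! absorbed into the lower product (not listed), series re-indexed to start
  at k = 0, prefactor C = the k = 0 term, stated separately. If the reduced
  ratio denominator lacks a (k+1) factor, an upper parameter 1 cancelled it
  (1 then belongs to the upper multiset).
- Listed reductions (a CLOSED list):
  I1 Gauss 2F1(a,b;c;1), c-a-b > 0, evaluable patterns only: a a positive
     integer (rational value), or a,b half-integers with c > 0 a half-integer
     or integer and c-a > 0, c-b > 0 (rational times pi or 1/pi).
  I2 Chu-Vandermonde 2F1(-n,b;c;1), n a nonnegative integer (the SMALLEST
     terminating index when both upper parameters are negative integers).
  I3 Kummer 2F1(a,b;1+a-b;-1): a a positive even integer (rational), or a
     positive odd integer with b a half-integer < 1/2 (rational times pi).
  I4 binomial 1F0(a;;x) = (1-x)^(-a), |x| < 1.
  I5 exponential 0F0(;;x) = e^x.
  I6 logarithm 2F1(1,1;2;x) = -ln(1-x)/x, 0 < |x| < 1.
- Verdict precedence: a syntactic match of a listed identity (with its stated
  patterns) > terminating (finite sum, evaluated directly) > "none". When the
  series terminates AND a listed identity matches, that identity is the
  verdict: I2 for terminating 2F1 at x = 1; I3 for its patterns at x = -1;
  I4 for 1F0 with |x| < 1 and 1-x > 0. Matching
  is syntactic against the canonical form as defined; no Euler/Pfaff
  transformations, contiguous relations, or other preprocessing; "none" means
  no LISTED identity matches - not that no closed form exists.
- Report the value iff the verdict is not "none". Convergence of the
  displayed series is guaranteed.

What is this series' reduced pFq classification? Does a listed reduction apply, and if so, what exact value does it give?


With C = -3/5: the canonical form is 2F1(1, 4/3; 1/3; 1/4). Verdict: none - this 2F1 at x = 1/4 matches no listed pattern, and upper {1, 4/3} holds no stopper.

Structural cue: from the first term -3/5: the lower running product (prefactor -3/5) is a rising factorial.
Adjacent-term ratio: r(k) = (1/4) * (k+1) (k+4/3) / [(k+1/3) (k+1)] - rational in k. x = (1/4); t_0 = -3/5; negate the roots.


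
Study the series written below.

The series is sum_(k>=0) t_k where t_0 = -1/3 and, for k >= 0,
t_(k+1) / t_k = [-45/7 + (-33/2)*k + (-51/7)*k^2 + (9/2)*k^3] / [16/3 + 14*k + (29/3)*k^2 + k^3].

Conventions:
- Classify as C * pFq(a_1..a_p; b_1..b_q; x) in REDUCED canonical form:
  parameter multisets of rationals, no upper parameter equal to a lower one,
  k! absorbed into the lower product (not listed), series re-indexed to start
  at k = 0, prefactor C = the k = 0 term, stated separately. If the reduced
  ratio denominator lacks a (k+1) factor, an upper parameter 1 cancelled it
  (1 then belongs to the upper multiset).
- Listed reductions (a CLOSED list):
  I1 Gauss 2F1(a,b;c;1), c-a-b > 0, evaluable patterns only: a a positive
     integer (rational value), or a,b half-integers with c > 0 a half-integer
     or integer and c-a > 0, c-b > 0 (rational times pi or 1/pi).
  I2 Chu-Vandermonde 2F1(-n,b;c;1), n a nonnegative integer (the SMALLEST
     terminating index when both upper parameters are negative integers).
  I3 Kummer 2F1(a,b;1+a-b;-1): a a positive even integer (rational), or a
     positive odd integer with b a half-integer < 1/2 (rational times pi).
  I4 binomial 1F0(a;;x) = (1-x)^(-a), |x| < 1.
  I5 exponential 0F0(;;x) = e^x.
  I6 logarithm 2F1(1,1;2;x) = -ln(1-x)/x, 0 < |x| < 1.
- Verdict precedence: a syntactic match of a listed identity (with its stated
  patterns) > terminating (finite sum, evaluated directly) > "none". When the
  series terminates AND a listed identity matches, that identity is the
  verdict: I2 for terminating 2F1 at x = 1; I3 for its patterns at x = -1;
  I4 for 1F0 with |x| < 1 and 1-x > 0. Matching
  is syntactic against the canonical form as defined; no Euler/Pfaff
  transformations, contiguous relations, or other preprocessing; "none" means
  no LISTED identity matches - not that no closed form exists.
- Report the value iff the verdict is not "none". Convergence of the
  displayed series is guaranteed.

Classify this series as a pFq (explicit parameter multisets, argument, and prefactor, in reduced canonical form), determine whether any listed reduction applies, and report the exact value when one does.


Classification (C = -1/3): 2F1 with upper {-3, 5/7}, lower {8}, argument x = 9/2. Verdict: terminating. With -3 upstairs the series is a 4-term polynomial sum; evaluated term by term. Hence: -4469/32928.

The tell: from the first term -1/3: the ratio is unreduced: k + 2/3 divides both sides (C = -1/3, x = 9/2).
Adjacent-term ratio: r(k) = (9/2) * (k-3) (k+5/7) / [(k+8) (k+1)] ; factor over Q: parameters, x = (9/2), and C = -1/3.


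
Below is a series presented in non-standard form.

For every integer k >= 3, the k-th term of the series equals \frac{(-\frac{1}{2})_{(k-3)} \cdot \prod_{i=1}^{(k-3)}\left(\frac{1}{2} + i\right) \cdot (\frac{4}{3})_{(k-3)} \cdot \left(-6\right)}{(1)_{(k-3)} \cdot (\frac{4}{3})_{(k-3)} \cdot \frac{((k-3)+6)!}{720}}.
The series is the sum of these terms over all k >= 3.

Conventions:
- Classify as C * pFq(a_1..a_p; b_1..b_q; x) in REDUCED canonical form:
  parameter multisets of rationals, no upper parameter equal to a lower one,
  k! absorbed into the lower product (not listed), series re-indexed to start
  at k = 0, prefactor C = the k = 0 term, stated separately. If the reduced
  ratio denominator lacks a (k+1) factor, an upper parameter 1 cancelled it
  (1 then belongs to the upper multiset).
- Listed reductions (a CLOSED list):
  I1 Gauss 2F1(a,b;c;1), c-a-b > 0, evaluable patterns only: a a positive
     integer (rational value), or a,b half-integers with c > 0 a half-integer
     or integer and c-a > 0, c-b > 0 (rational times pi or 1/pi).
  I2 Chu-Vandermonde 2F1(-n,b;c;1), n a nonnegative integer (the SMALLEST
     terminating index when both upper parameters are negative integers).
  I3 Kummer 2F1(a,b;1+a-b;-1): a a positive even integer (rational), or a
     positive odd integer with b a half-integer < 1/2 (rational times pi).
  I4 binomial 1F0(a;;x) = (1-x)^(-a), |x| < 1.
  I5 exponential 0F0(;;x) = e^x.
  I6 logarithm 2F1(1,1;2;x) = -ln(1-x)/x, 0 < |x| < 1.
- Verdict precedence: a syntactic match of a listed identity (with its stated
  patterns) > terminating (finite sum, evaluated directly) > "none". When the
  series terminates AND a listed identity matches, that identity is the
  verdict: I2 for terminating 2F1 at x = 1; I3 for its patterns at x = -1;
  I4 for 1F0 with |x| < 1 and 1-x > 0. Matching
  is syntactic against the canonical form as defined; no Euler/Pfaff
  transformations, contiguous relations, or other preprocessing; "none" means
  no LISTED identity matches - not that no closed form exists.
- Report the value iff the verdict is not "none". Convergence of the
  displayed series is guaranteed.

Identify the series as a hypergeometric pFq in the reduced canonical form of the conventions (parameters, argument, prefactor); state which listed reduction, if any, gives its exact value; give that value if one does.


The tell: with t_0 = -6, the denominator's factorial ratio (C = -6, x = 1) is a lower Pochhammer.
Step ratio: r(k) = 1 * (k-\frac{1}{2}) (k+\frac{3}{2}) / [(k+7) (k+1)] - rational; roots negated = parameters, x = 1, C = -6.

Prefactor -6, argument 1: 2F1 with upper {-\frac{1}{2}, \frac{3}{2}} over lower {7}. Verdict (x = 1): the half-integer Gauss pattern (I1) applies (x = 1; upper {-\frac{1}{2}, \frac{3}{2}} half-integers, c = 7 in the evaluable pattern). Sum: \left(-\frac{1048576}{63063}\right) / \pi.


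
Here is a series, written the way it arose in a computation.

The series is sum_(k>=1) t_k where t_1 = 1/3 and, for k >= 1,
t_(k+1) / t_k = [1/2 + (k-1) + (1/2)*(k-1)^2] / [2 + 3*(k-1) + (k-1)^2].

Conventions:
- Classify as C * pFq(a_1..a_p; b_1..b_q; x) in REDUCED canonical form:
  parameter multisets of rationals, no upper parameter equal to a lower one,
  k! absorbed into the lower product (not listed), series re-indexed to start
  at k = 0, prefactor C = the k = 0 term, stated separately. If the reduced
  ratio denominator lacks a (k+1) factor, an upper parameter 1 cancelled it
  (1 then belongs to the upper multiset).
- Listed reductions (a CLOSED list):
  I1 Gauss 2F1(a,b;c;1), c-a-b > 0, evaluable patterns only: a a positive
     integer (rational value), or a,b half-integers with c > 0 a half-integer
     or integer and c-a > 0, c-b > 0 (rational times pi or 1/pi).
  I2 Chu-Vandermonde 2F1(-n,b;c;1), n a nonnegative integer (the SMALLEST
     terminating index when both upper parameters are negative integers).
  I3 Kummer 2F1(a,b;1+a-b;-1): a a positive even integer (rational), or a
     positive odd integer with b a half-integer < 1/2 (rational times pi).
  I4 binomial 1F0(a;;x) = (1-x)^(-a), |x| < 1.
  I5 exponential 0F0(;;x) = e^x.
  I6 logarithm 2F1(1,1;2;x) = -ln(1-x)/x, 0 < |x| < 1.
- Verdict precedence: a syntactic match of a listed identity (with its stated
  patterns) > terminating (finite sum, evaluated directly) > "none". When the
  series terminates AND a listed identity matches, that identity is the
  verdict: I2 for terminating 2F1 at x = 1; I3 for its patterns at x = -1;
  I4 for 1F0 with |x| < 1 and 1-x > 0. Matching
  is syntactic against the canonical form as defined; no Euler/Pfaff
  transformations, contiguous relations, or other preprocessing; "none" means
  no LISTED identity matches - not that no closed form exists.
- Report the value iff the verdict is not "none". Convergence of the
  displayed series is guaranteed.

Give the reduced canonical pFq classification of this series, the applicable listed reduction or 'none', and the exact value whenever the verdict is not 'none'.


At argument 1/2: a 2F1 with upper {1, 1}, lower {2}, scaled by C = 1/3. Verdict: logarithm (I6) fires (the logarithm: parameters (1,1;2), x = 1/2). Exact value: (-2/3) * ln(1/2).

Key observation: t_0 being 1/3, roots of the ratio polynomials (C = 1/3) are the negated parameters.
Consecutive-term ratio: r(k) = (1/2) * (k+1) (k+1) / [(k+2) (k+1)] ; factor over Q: parameters, x = (1/2), and C = 1/3.


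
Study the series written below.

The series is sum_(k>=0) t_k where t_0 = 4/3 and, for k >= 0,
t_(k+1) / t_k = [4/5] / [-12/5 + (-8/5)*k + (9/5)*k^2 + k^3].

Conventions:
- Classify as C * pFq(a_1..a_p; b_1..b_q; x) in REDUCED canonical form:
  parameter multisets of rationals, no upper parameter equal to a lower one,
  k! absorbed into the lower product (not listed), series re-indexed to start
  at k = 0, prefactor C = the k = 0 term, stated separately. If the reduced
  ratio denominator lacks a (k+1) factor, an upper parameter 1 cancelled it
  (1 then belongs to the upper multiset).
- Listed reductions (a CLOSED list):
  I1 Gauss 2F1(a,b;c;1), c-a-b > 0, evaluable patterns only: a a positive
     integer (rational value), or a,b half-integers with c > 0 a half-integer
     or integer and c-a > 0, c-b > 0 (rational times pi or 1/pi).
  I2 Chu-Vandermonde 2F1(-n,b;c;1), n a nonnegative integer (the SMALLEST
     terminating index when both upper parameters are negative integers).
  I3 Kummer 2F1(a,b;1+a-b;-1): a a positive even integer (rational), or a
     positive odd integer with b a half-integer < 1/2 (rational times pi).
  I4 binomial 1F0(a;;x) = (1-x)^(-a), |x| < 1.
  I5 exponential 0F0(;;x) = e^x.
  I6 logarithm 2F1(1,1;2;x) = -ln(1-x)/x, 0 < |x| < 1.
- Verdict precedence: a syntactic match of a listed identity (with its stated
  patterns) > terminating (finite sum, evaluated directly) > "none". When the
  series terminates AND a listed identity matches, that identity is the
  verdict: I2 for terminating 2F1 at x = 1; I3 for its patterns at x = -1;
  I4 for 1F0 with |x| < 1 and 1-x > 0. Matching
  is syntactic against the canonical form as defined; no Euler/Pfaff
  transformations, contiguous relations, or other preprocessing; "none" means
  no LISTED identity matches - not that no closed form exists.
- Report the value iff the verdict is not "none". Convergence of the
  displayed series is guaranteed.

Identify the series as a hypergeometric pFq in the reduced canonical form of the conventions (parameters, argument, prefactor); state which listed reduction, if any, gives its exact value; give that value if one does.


The tell: t_0 = 4/3 here, and roots of the ratio polynomials (prefactor 4/3) are the negated parameters.
Ratio: r(k) = (4/5) * 1 / [(k-6/5) (k+2) (k+1)] - poly over poly, x = (4/5) from leading terms; C = 4/3 at k = 0.

Reduced: x = 4/5, 0F2, upper = {-}, lower = {-6/5, 2}, C = 4/3. Verdict: no listed reduction: x = 4/5 and upper {-} fail every I1-I6 pattern.
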